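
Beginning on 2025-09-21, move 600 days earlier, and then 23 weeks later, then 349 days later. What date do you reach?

June 23, 2025

Counting back 600 days from September 21, 2025:
Going back 21 days from September 21, 2025 reaches the end of the previous month; 600 − 21 = 579 left.
August 2025 has 31 days: 579 − 31 = 548 left.
July 2025 has 31 days: 548 − 31 = 517 left.
June 2025 has 30 days: 517 − 30 = 487 left.
May 2025 has 31 days: 487 − 31 = 456 left.
April 2025 has 30 days: 456 − 30 = 426 left.
March 2025 has 31 days: 426 − 31 = 395 left.
February 2025 has 28 days (2025 is not a leap year): 395 − 28 = 367 left.
January 2025 has 31 days: 367 − 31 = 336 left.
December 2024 has 31 days: 336 − 31 = 305 left.
November 2024 has 30 days: 305 − 30 = 275 left.
October 2024 has 31 days: 275 − 31 = 244 left.
September 2024 has 30 days: 244 − 30 = 214 left.
August 2024 has 31 days: 214 − 31 = 183 left.
July 2024 has 31 days: 183 − 31 = 152 left.
June 2024 has 30 days: 152 − 30 = 122 left.
May 2024 has 31 days: 122 − 31 = 91 left.
April 2024 has 30 days: 91 − 30 = 61 left.
March 2024 has 31 days: 61 − 31 = 30 left.
February 2024 has 29 days (2024 is a leap year): 30 − 29 = 1 left.
January 2024 has 31 days; 31 − 1 = 30 → January 30, 2024.
Counting forward 23 weeks (= 161 days) from January 30, 2024:
January has 31 days, so 31 − 30 = 1 day remains after January 30, 2024; 161 − 1 = 160 left.
February 2024 has 29 days (2024 is a leap year): 160 − 29 = 131 left.
March 2024 has 31 days: 131 − 31 = 100 left.
April 2024 has 30 days: 100 − 30 = 70 left.
May 2024 has 31 days: 70 − 31 = 39 left.
June 2024 has 30 days: 39 − 30 = 9 left.
9 days into July 2024 → July 9, 2024.
Counting forward 349 days from July 9, 2024:
July has 31 days, so 31 − 9 = 22 days remain after July 9, 2024; 349 − 22 = 327 left.
August 2024 has 31 days: 327 − 31 = 296 left.
September 2024 has 30 days: 296 − 30 = 266 left.
October 2024 has 31 days: 266 − 31 = 235 left.
November 2024 has 30 days: 235 − 30 = 205 left.
December 2024 has 31 days: 205 − 31 = 174 left.
January 2025 has 31 days: 174 − 31 = 143 left.
February 2025 has 28 days (2025 is not a leap year): 143 − 28 = 115 left.
March 2025 has 31 days: 115 − 31 = 84 left.
April 2025 has 30 days: 84 − 30 = 54 left.
May 2025 has 31 days: 54 − 31 = 23 left.
23 days into June 2025 → June 23, 2025.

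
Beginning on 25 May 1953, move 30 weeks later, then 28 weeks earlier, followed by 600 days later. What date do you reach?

Advancing 30 weeks (= 210 days) from May 25, 1953:
May has 31 days, so 31 − 25 = 6 days remain after May 25, 1953; 210 − 6 = 204 left.
June 1953 has 30 days: 204 − 30 = 174 left.
July 1953 has 31 days: 174 − 31 = 143 left.
August 1953 has 31 days: 143 − 31 = 112 left.
September 1953 has 30 days: 112 − 30 = 82 left.
October 1953 has 31 days: 82 − 31 = 51 left.
November 1953 has 30 days: 51 − 30 = 21 left.
21 days into December 1953 → December 21, 1953.
Going back 28 weeks (= 196 days) from December 21, 1953:
Going back 21 days from December 21, 1953 reaches the end of the previous month; 196 − 21 = 175 left.
November 1953 has 30 days: 175 − 30 = 145 left.
October 1953 has 31 days: 145 − 31 = 114 left.
September 1953 has 30 days: 114 − 30 = 84 left.
August 1953 has 31 days: 84 − 31 = 53 left.
July 1953 has 31 days: 53 − 31 = 22 left.
June 1953 has 30 days; 30 − 22 = 8 → June 8, 1953.
Advancing 600 days from June 8, 1953:
June has 30 days, so 30 − 8 = 22 days remain after June 8, 1953; 600 − 22 = 578 left.
July 1953 has 31 days: 578 − 31 = 547 left.
August 1953 has 31 days: 547 − 31 = 516 left.
September 1953 has 30 days: 516 − 30 = 486 left.
October 1953 has 31 days: 486 − 31 = 455 left.
November 1953 has 30 days: 455 − 30 = 425 left.
December 1953 has 31 days: 425 − 31 = 394 left.
January 1954 has 31 days: 394 − 31 = 363 left.
February 1954 has 28 days (1954 is not a leap year): 363 − 28 = 335 left.
March 1954 has 31 days: 335 − 31 = 304 left.
April 1954 has 30 days: 304 − 30 = 274 left.
May 1954 has 31 days: 274 − 31 = 243 left.
June 1954 has 30 days: 243 − 30 = 213 left.
July 1954 has 31 days: 213 − 31 = 182 left.
August 1954 has 31 days: 182 − 31 = 151 left.
September 1954 has 30 days: 151 − 30 = 121 left.
October 1954 has 31 days: 121 − 31 = 90 left.
November 1954 has 30 days: 90 − 30 = 60 left.
December 1954 has 31 days: 60 − 31 = 29 left.
29 days into January 1955 → January 29, 1955.

January 29, 1955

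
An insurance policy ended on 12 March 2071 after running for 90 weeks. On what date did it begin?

June 20, 2069

Subtracting 90 weeks = 630 days from March 12, 2071.
Going back 12 days from March 12, 2071 reaches the end of the previous month; 630 − 12 = 618 left.
February 2071 has 28 days (2071 is not a leap year): 618 − 28 = 590 left.
January 2071 has 31 days: 590 − 31 = 559 left.
December 2070 has 31 days: 559 − 31 = 528 left.
November 2070 has 30 days: 528 − 30 = 498 left.
October 2070 has 31 days: 498 − 31 = 467 left.
September 2070 has 30 days: 467 − 30 = 437 left.
August 2070 has 31 days: 437 − 31 = 406 left.
July 2070 has 31 days: 406 − 31 = 375 left.
June 2070 has 30 days: 375 − 30 = 345 left.
May 2070 has 31 days: 345 − 31 = 314 left.
April 2070 has 30 days: 314 − 30 = 284 left.
March 2070 has 31 days: 284 − 31 = 253 left.
February 2070 has 28 days (2070 is not a leap year): 253 − 28 = 225 left.
January 2070 has 31 days: 225 − 31 = 194 left.
December 2069 has 31 days: 194 − 31 = 163 left.
November 2069 has 30 days: 163 − 30 = 133 left.
October 2069 has 31 days: 133 − 31 = 102 left.
September 2069 has 30 days: 102 − 30 = 72 left.
August 2069 has 31 days: 72 − 31 = 41 left.
July 2069 has 31 days: 41 − 31 = 10 left.
June 2069 has 30 days; 30 − 10 = 20 → June 20, 2069.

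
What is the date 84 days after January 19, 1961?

April 13, 1961

Adding 84 days from January 19, 1961.
January has 31 days, so 31 − 19 = 12 days remain after January 19, 1961; 84 − 12 = 72 left.
February 1961 has 28 days (1961 is not a leap year): 72 − 28 = 44 left.
March 1961 has 31 days: 44 − 31 = 13 left.
13 days into April 1961 → April 13, 1961.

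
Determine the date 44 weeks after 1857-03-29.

Adding 44 weeks = 308 days from March 29, 1857.
March has 31 days, so 31 − 29 = 2 days remain after March 29, 1857; 308 − 2 = 306 left.
April 1857 has 30 days: 306 − 30 = 276 left.
May 1857 has 31 days: 276 − 31 = 245 left.
June 1857 has 30 days: 245 − 30 = 215 left.
July 1857 has 31 days: 215 − 31 = 184 left.
August 1857 has 31 days: 184 − 31 = 153 left.
September 1857 has 30 days: 153 − 30 = 123 left.
October 1857 has 31 days: 123 − 31 = 92 left.
November 1857 has 30 days: 92 − 30 = 62 left.
December 1857 has 31 days: 62 − 31 = 31 left.
31 days into January 1858 → January 31, 1858.

January 31, 1858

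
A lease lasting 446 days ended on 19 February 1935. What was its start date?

November 30, 1933

Counting back 446 days from February 19, 1935.
Going back 19 days from February 19, 1935 reaches the end of the previous month; 446 − 19 = 427 left.
January 1935 has 31 days: 427 − 31 = 396 left.
December 1934 has 31 days: 396 − 31 = 365 left.
November 1934 has 30 days: 365 − 30 = 335 left.
October 1934 has 31 days: 335 − 31 = 304 left.
September 1934 has 30 days: 304 − 30 = 274 left.
August 1934 has 31 days: 274 − 31 = 243 left.
July 1934 has 31 days: 243 − 31 = 212 left.
June 1934 has 30 days: 212 − 30 = 182 left.
May 1934 has 31 days: 182 − 31 = 151 left.
April 1934 has 30 days: 151 − 30 = 121 left.
March 1934 has 31 days: 121 − 31 = 90 left.
February 1934 has 28 days (1934 is not a leap year): 90 − 28 = 62 left.
January 1934 has 31 days: 62 − 31 = 31 left.
December 1933 has 31 days: 31 − 31 = 0 left.
November 1933 has 30 days; 30 − 0 = 30 → November 30, 1933.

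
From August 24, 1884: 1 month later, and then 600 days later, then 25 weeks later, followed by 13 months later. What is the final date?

December 8, 1887

Counting forward 1 month from August 24, 1884:
month 8 + 1 = 9 → September 1884.
Day 24 is valid in September, giving September 24, 1884.
Adding 600 days from September 24, 1884:
September has 30 days, so 30 − 24 = 6 days remain after September 24, 1884; 600 − 6 = 594 left.
October 1884 has 31 days: 594 − 31 = 563 left.
November 1884 has 30 days: 563 − 30 = 533 left.
December 1884 has 31 days: 533 − 31 = 502 left.
January 1885 has 31 days: 502 − 31 = 471 left.
February 1885 has 28 days (1885 is not a leap year): 471 − 28 = 443 left.
March 1885 has 31 days: 443 − 31 = 412 left.
April 1885 has 30 days: 412 − 30 = 382 left.
May 1885 has 31 days: 382 − 31 = 351 left.
June 1885 has 30 days: 351 − 30 = 321 left.
July 1885 has 31 days: 321 − 31 = 290 left.
August 1885 has 31 days: 290 − 31 = 259 left.
September 1885 has 30 days: 259 − 30 = 229 left.
October 1885 has 31 days: 229 − 31 = 198 left.
November 1885 has 30 days: 198 − 30 = 168 left.
December 1885 has 31 days: 168 − 31 = 137 left.
January 1886 has 31 days: 137 − 31 = 106 left.
February 1886 has 28 days (1886 is not a leap year): 106 − 28 = 78 left.
March 1886 has 31 days: 78 − 31 = 47 left.
April 1886 has 30 days: 47 − 30 = 17 left.
17 days into May 1886 → May 17, 1886.
Counting forward 25 weeks (= 175 days) from May 17, 1886:
May has 31 days, so 31 − 17 = 14 days remain after May 17, 1886; 175 − 14 = 161 left.
June 1886 has 30 days: 161 − 30 = 131 left.
July 1886 has 31 days: 131 − 31 = 100 left.
August 1886 has 31 days: 100 − 31 = 69 left.
September 1886 has 30 days: 69 − 30 = 39 left.
October 1886 has 31 days: 39 − 31 = 8 left.
8 days into November 1886 → November 8, 1886.
Counting forward 13 months from November 8, 1886:
month 11 + 13 = 24, which is month 12 of year 1887 → December 1887.
Day 8 is valid in December, giving December 8, 1887.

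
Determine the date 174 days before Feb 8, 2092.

Subtracting 174 days from February 8, 2092.
Going back 8 days from February 8, 2092 reaches the end of the previous month; 174 − 8 = 166 left.
January 2092 has 31 days: 166 − 31 = 135 left.
December 2091 has 31 days: 135 − 31 = 104 left.
November 2091 has 30 days: 104 − 30 = 74 left.
October 2091 has 31 days: 74 − 31 = 43 left.
September 2091 has 30 days: 43 − 30 = 13 left.
August 2091 has 31 days; 31 − 13 = 18 → August 18, 2091.

August 18, 2091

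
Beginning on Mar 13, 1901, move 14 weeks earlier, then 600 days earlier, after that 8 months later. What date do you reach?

Going back 14 weeks (= 98 days) from March 13, 1901:
Going back 13 days from March 13, 1901 reaches the end of the previous month; 98 − 13 = 85 left.
February 1901 has 28 days (1901 is not a leap year): 85 − 28 = 57 left.
January 1901 has 31 days: 57 − 31 = 26 left.
December 1900 has 31 days; 31 − 26 = 5 → December 5, 1900.
Subtracting 600 days from December 5, 1900:
Going back 5 days from December 5, 1900 reaches the end of the previous month; 600 − 5 = 595 left.
November 1900 has 30 days: 595 − 30 = 565 left.
October 1900 has 31 days: 565 − 31 = 534 left.
September 1900 has 30 days: 534 − 30 = 504 left.
August 1900 has 31 days: 504 − 31 = 473 left.
July 1900 has 31 days: 473 − 31 = 442 left.
June 1900 has 30 days: 442 − 30 = 412 left.
May 1900 has 31 days: 412 − 31 = 381 left.
April 1900 has 30 days: 381 − 30 = 351 left.
March 1900 has 31 days: 351 − 31 = 320 left.
February 1900 has 28 days (1900 is not a leap year (divisible by 100 but not 400)): 320 − 28 = 292 left.
January 1900 has 31 days: 292 − 31 = 261 left.
December 1899 has 31 days: 261 − 31 = 230 left.
November 1899 has 30 days: 230 − 30 = 200 left.
October 1899 has 31 days: 200 − 31 = 169 left.
September 1899 has 30 days: 169 − 30 = 139 left.
August 1899 has 31 days: 139 − 31 = 108 left.
July 1899 has 31 days: 108 − 31 = 77 left.
June 1899 has 30 days: 77 − 30 = 47 left.
May 1899 has 31 days: 47 − 31 = 16 left.
April 1899 has 30 days; 30 − 16 = 14 → April 14, 1899.
Adding 8 months from April 14, 1899:
month 4 + 8 = 12 → December 1899.
Day 14 is valid in December, giving December 14, 1899.

December 14, 1899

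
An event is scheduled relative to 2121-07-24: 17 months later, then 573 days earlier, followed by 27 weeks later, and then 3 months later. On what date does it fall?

Advancing 17 months from July 24, 2121:
month 7 + 17 = 24, which is month 12 of year 2122 → December 2122.
Day 24 is valid in December, giving December 24, 2122.
Subtracting 573 days from December 24, 2122:
Going back 24 days from December 24, 2122 reaches the end of the previous month; 573 − 24 = 549 left.
November 2122 has 30 days: 549 − 30 = 519 left.
October 2122 has 31 days: 519 − 31 = 488 left.
September 2122 has 30 days: 488 − 30 = 458 left.
August 2122 has 31 days: 458 − 31 = 427 left.
July 2122 has 31 days: 427 − 31 = 396 left.
June 2122 has 30 days: 396 − 30 = 366 left.
May 2122 has 31 days: 366 − 31 = 335 left.
April 2122 has 30 days: 335 − 30 = 305 left.
March 2122 has 31 days: 305 − 31 = 274 left.
February 2122 has 28 days (2122 is not a leap year): 274 − 28 = 246 left.
January 2122 has 31 days: 246 − 31 = 215 left.
December 2121 has 31 days: 215 − 31 = 184 left.
November 2121 has 30 days: 184 − 30 = 154 left.
October 2121 has 31 days: 154 − 31 = 123 left.
September 2121 has 30 days: 123 − 30 = 93 left.
August 2121 has 31 days: 93 − 31 = 62 left.
July 2121 has 31 days: 62 − 31 = 31 left.
June 2121 has 30 days: 31 − 30 = 1 left.
May 2121 has 31 days; 31 − 1 = 30 → May 30, 2121.
Counting forward 27 weeks (= 189 days) from May 30, 2121:
May has 31 days, so 31 − 30 = 1 day remains after May 30, 2121; 189 − 1 = 188 left.
June 2121 has 30 days: 188 − 30 = 158 left.
July 2121 has 31 days: 158 − 31 = 127 left.
August 2121 has 31 days: 127 − 31 = 96 left.
September 2121 has 30 days: 96 − 30 = 66 left.
October 2121 has 31 days: 66 − 31 = 35 left.
November 2121 has 30 days: 35 − 30 = 5 left.
5 days into December 2121 → December 5, 2121.
Advancing 3 months from December 5, 2121:
month 12 + 3 = 15, which is month 3 of year 2122 → March 2122.
Day 5 is valid in March, giving March 5, 2122.

March 5, 2122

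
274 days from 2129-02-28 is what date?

Counting forward 274 days from February 28, 2129.
February has 28 days, so 28 − 28 = 0 days remain after February 28, 2129; 274 − 0 = 274 left.
March 2129 has 31 days: 274 − 31 = 243 left.
April 2129 has 30 days: 243 − 30 = 213 left.
May 2129 has 31 days: 213 − 31 = 182 left.
June 2129 has 30 days: 182 − 30 = 152 left.
July 2129 has 31 days: 152 − 31 = 121 left.
August 2129 has 31 days: 121 − 31 = 90 left.
September 2129 has 30 days: 90 − 30 = 60 left.
October 2129 has 31 days: 60 − 31 = 29 left.
29 days into November 2129 → November 29, 2129.

November 29, 2129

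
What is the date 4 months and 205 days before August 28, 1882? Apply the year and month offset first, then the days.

Counting back 4 months and 205 days from August 28, 1882: first the month/year part, then the days.
month 8 − 4 = 4 → April 1882.
Day 28 is valid in April, giving April 28, 1882.
Now subtract 205 days from April 28, 1882.
Going back 28 days from April 28, 1882 reaches the end of the previous month; 205 − 28 = 177 left.
March 1882 has 31 days: 177 − 31 = 146 left.
February 1882 has 28 days (1882 is not a leap year): 146 − 28 = 118 left.
January 1882 has 31 days: 118 − 31 = 87 left.
December 1881 has 31 days: 87 − 31 = 56 left.
November 1881 has 30 days: 56 − 30 = 26 left.
October 1881 has 31 days; 31 − 26 = 5 → October 5, 1881.

October 5, 1881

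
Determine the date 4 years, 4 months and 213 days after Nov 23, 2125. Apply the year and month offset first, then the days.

October 22, 2130

Adding 4 years, 4 months and 213 days from November 23, 2125: first the month/year part, then the days.
+4 years → 2129; month 11 + 4 = 15, which is month 3 of year 2130 → March 2130.
Day 23 is valid in March, giving March 23, 2130.
Now add 213 days from March 23, 2130.
March has 31 days, so 31 − 23 = 8 days remain after March 23, 2130; 213 − 8 = 205 left.
April 2130 has 30 days: 205 − 30 = 175 left.
May 2130 has 31 days: 175 − 31 = 144 left.
June 2130 has 30 days: 144 − 30 = 114 left.
July 2130 has 31 days: 114 − 31 = 83 left.
August 2130 has 31 days: 83 − 31 = 52 left.
September 2130 has 30 days: 52 − 30 = 22 left.
22 days into October 2130 → October 22, 2130.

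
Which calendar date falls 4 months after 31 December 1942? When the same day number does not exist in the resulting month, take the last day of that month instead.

Advancing 4 months from December 31, 1942.
month 12 + 4 = 16, which is month 4 of year 1943 → April 1943.
April 1943 has only 30 days and the start was day 31, so the date clamps to April 30, 1943.

April 30, 1943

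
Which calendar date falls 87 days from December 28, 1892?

March 25, 1893

Counting forward 87 days from December 28, 1892.
December has 31 days, so 31 − 28 = 3 days remain after December 28, 1892; 87 − 3 = 84 left.
January 1893 has 31 days: 84 − 31 = 53 left.
February 1893 has 28 days (1893 is not a leap year): 53 − 28 = 25 left.
25 days into March 1893 → March 25, 1893.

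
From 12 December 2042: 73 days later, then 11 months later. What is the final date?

Adding 73 days from December 12, 2042:
December has 31 days, so 31 − 12 = 19 days remain after December 12, 2042; 73 − 19 = 54 left.
January 2043 has 31 days: 54 − 31 = 23 left.
23 days into February 2043 → February 23, 2043.
Advancing 11 months from February 23, 2043:
month 2 + 11 = 13, which is month 1 of year 2044 → January 2044.
Day 23 is valid in January, giving January 23, 2044.

January 23, 2044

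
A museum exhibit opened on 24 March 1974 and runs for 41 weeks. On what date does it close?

Adding 41 weeks = 287 days from March 24, 1974.
March has 31 days, so 31 − 24 = 7 days remain after March 24, 1974; 287 − 7 = 280 left.
April 1974 has 30 days: 280 − 30 = 250 left.
May 1974 has 31 days: 250 − 31 = 219 left.
June 1974 has 30 days: 219 − 30 = 189 left.
July 1974 has 31 days: 189 − 31 = 158 left.
August 1974 has 31 days: 158 − 31 = 127 left.
September 1974 has 30 days: 127 − 30 = 97 left.
October 1974 has 31 days: 97 − 31 = 66 left.
November 1974 has 30 days: 66 − 30 = 36 left.
December 1974 has 31 days: 36 − 31 = 5 left.
5 days into January 1975 → January 5, 1975.

January 5, 1975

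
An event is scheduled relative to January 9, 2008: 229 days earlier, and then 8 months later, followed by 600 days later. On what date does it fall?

Counting back 229 days from January 9, 2008:
Going back 9 days from January 9, 2008 reaches the end of the previous month; 229 − 9 = 220 left.
December 2007 has 31 days: 220 − 31 = 189 left.
November 2007 has 30 days: 189 − 30 = 159 left.
October 2007 has 31 days: 159 − 31 = 128 left.
September 2007 has 30 days: 128 − 30 = 98 left.
August 2007 has 31 days: 98 − 31 = 67 left.
July 2007 has 31 days: 67 − 31 = 36 left.
June 2007 has 30 days: 36 − 30 = 6 left.
May 2007 has 31 days; 31 − 6 = 25 → May 25, 2007.
Adding 8 months from May 25, 2007:
month 5 + 8 = 13, which is month 1 of year 2008 → January 2008.
Day 25 is valid in January, giving January 25, 2008.
Adding 600 days from January 25, 2008:
January has 31 days, so 31 − 25 = 6 days remain after January 25, 2008; 600 − 6 = 594 left.
February 2008 has 29 days (2008 is a leap year): 594 − 29 = 565 left.
March 2008 has 31 days: 565 − 31 = 534 left.
April 2008 has 30 days: 534 − 30 = 504 left.
May 2008 has 31 days: 504 − 31 = 473 left.
June 2008 has 30 days: 473 − 30 = 443 left.
July 2008 has 31 days: 443 − 31 = 412 left.
August 2008 has 31 days: 412 − 31 = 381 left.
September 2008 has 30 days: 381 − 30 = 351 left.
October 2008 has 31 days: 351 − 31 = 320 left.
November 2008 has 30 days: 320 − 30 = 290 left.
December 2008 has 31 days: 290 − 31 = 259 left.
January 2009 has 31 days: 259 − 31 = 228 left.
February 2009 has 28 days (2009 is not a leap year): 228 − 28 = 200 left.
March 2009 has 31 days: 200 − 31 = 169 left.
April 2009 has 30 days: 169 − 30 = 139 left.
May 2009 has 31 days: 139 − 31 = 108 left.
June 2009 has 30 days: 108 − 30 = 78 left.
July 2009 has 31 days: 78 − 31 = 47 left.
August 2009 has 31 days: 47 − 31 = 16 left.
16 days into September 2009 → September 16, 2009.

September 16, 2009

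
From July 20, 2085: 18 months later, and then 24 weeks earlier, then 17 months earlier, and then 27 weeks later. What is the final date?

Counting forward 18 months from July 20, 2085:
month 7 + 18 = 25, which is month 1 of year 2087 → January 2087.
Day 20 is valid in January, giving January 20, 2087.
Going back 24 weeks (= 168 days) from January 20, 2087:
Going back 20 days from January 20, 2087 reaches the end of the previous month; 168 − 20 = 148 left.
December 2086 has 31 days: 148 − 31 = 117 left.
November 2086 has 30 days: 117 − 30 = 87 left.
October 2086 has 31 days: 87 − 31 = 56 left.
September 2086 has 30 days: 56 − 30 = 26 left.
August 2086 has 31 days; 31 − 26 = 5 → August 5, 2086.
Subtracting 17 months from August 5, 2086:
month 8 − 17 = -9, which is month 3 of year 2085 → March 2085.
Day 5 is valid in March, giving March 5, 2085.
Advancing 27 weeks (= 189 days) from March 5, 2085:
March has 31 days, so 31 − 5 = 26 days remain after March 5, 2085; 189 − 26 = 163 left.
April 2085 has 30 days: 163 − 30 = 133 left.
May 2085 has 31 days: 133 − 31 = 102 left.
June 2085 has 30 days: 102 − 30 = 72 left.
July 2085 has 31 days: 72 − 31 = 41 left.
August 2085 has 31 days: 41 − 31 = 10 left.
10 days into September 2085 → September 10, 2085.

September 10, 2085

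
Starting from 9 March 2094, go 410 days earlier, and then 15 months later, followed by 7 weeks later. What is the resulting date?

June 11, 2094

Subtracting 410 days from March 9, 2094:
Going back 9 days from March 9, 2094 reaches the end of the previous month; 410 − 9 = 401 left.
February 2094 has 28 days (2094 is not a leap year): 401 − 28 = 373 left.
January 2094 has 31 days: 373 − 31 = 342 left.
December 2093 has 31 days: 342 − 31 = 311 left.
November 2093 has 30 days: 311 − 30 = 281 left.
October 2093 has 31 days: 281 − 31 = 250 left.
September 2093 has 30 days: 250 − 30 = 220 left.
August 2093 has 31 days: 220 − 31 = 189 left.
July 2093 has 31 days: 189 − 31 = 158 left.
June 2093 has 30 days: 158 − 30 = 128 left.
May 2093 has 31 days: 128 − 31 = 97 left.
April 2093 has 30 days: 97 − 30 = 67 left.
March 2093 has 31 days: 67 − 31 = 36 left.
February 2093 has 28 days (2093 is not a leap year): 36 − 28 = 8 left.
January 2093 has 31 days; 31 − 8 = 23 → January 23, 2093.
Advancing 15 months from January 23, 2093:
month 1 + 15 = 16, which is month 4 of year 2094 → April 2094.
Day 23 is valid in April, giving April 23, 2094.
Counting forward 7 weeks (= 49 days) from April 23, 2094:
April has 30 days, so 30 − 23 = 7 days remain after April 23, 2094; 49 − 7 = 42 left.
May 2094 has 31 days: 42 − 31 = 11 left.
11 days into June 2094 → June 11, 2094.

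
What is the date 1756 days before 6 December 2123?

Subtracting 1756 days from December 6, 2123.
Going back 6 days from December 6, 2123 reaches the end of the previous month; 1756 − 6 = 1750 left.
November 2123 has 30 days: 1750 − 30 = 1720 left.
October 2123 has 31 days: 1720 − 31 = 1689 left.
September 2123 has 30 days: 1689 − 30 = 1659 left.
August 2123 has 31 days: 1659 − 31 = 1628 left.
July 2123 has 31 days: 1628 − 31 = 1597 left.
June 2123 has 30 days: 1597 − 30 = 1567 left.
May 2123 has 31 days: 1567 − 31 = 1536 left.
April 2123 has 30 days: 1536 − 30 = 1506 left.
March 2123 has 31 days: 1506 − 31 = 1475 left.
February 2123 has 28 days (2123 is not a leap year): 1475 − 28 = 1447 left.
January 2123 has 31 days: 1447 − 31 = 1416 left.
December 2122 has 31 days: 1416 − 31 = 1385 left.
November 2122 has 30 days: 1385 − 30 = 1355 left.
October 2122 has 31 days: 1355 − 31 = 1324 left.
September 2122 has 30 days: 1324 − 30 = 1294 left.
August 2122 has 31 days: 1294 − 31 = 1263 left.
July 2122 has 31 days: 1263 − 31 = 1232 left.
June 2122 has 30 days: 1232 − 30 = 1202 left.
May 2122 has 31 days: 1202 − 31 = 1171 left.
April 2122 has 30 days: 1171 − 30 = 1141 left.
March 2122 has 31 days: 1141 − 31 = 1110 left.
February 2122 has 28 days (2122 is not a leap year): 1110 − 28 = 1082 left.
January 2122 has 31 days: 1082 − 31 = 1051 left.
December 2121 has 31 days: 1051 − 31 = 1020 left.
November 2121 has 30 days: 1020 − 30 = 990 left.
October 2121 has 31 days: 990 − 31 = 959 left.
September 2121 has 30 days: 959 − 30 = 929 left.
August 2121 has 31 days: 929 − 31 = 898 left.
July 2121 has 31 days: 898 − 31 = 867 left.
June 2121 has 30 days: 867 − 30 = 837 left.
May 2121 has 31 days: 837 − 31 = 806 left.
April 2121 has 30 days: 806 − 30 = 776 left.
March 2121 has 31 days: 776 − 31 = 745 left.
February 2121 has 28 days (2121 is not a leap year): 745 − 28 = 717 left.
January 2121 has 31 days: 717 − 31 = 686 left.
December 2120 has 31 days: 686 − 31 = 655 left.
November 2120 has 30 days: 655 − 30 = 625 left.
October 2120 has 31 days: 625 − 31 = 594 left.
September 2120 has 30 days: 594 − 30 = 564 left.
August 2120 has 31 days: 564 − 31 = 533 left.
July 2120 has 31 days: 533 − 31 = 502 left.
June 2120 has 30 days: 502 − 30 = 472 left.
May 2120 has 31 days: 472 − 31 = 441 left.
April 2120 has 30 days: 441 − 30 = 411 left.
March 2120 has 31 days: 411 − 31 = 380 left.
February 2120 has 29 days (2120 is a leap year): 380 − 29 = 351 left.
January 2120 has 31 days: 351 − 31 = 320 left.
December 2119 has 31 days: 320 − 31 = 289 left.
November 2119 has 30 days: 289 − 30 = 259 left.
October 2119 has 31 days: 259 − 31 = 228 left.
September 2119 has 30 days: 228 − 30 = 198 left.
August 2119 has 31 days: 198 − 31 = 167 left.
July 2119 has 31 days: 167 − 31 = 136 left.
June 2119 has 30 days: 136 − 30 = 106 left.
May 2119 has 31 days: 106 − 31 = 75 left.
April 2119 has 30 days: 75 − 30 = 45 left.
March 2119 has 31 days: 45 − 31 = 14 left.
February 2119 has 28 days; 28 − 14 = 14 → February 14, 2119.

February 14, 2119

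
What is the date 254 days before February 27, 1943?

Subtracting 254 days from February 27, 1943.
Going back 27 days from February 27, 1943 reaches the end of the previous month; 254 − 27 = 227 left.
January 1943 has 31 days: 227 − 31 = 196 left.
December 1942 has 31 days: 196 − 31 = 165 left.
November 1942 has 30 days: 165 − 30 = 135 left.
October 1942 has 31 days: 135 − 31 = 104 left.
September 1942 has 30 days: 104 − 30 = 74 left.
August 1942 has 31 days: 74 − 31 = 43 left.
July 1942 has 31 days: 43 − 31 = 12 left.
June 1942 has 30 days; 30 − 12 = 18 → June 18, 1942.

June 18, 1942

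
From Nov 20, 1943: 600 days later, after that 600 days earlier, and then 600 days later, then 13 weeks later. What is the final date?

October 11, 1945

Advancing 600 days from November 20, 1943:
November has 30 days, so 30 − 20 = 10 days remain after November 20, 1943; 600 − 10 = 590 left.
December 1943 has 31 days: 590 − 31 = 559 left.
January 1944 has 31 days: 559 − 31 = 528 left.
February 1944 has 29 days (1944 is a leap year): 528 − 29 = 499 left.
March 1944 has 31 days: 499 − 31 = 468 left.
April 1944 has 30 days: 468 − 30 = 438 left.
May 1944 has 31 days: 438 − 31 = 407 left.
June 1944 has 30 days: 407 − 30 = 377 left.
July 1944 has 31 days: 377 − 31 = 346 left.
August 1944 has 31 days: 346 − 31 = 315 left.
September 1944 has 30 days: 315 − 30 = 285 left.
October 1944 has 31 days: 285 − 31 = 254 left.
November 1944 has 30 days: 254 − 30 = 224 left.
December 1944 has 31 days: 224 − 31 = 193 left.
January 1945 has 31 days: 193 − 31 = 162 left.
February 1945 has 28 days (1945 is not a leap year): 162 − 28 = 134 left.
March 1945 has 31 days: 134 − 31 = 103 left.
April 1945 has 30 days: 103 − 30 = 73 left.
May 1945 has 31 days: 73 − 31 = 42 left.
June 1945 has 30 days: 42 − 30 = 12 left.
12 days into July 1945 → July 12, 1945.
Counting back 600 days from July 12, 1945:
Going back 12 days from July 12, 1945 reaches the end of the previous month; 600 − 12 = 588 left.
June 1945 has 30 days: 588 − 30 = 558 left.
May 1945 has 31 days: 558 − 31 = 527 left.
April 1945 has 30 days: 527 − 30 = 497 left.
March 1945 has 31 days: 497 − 31 = 466 left.
February 1945 has 28 days (1945 is not a leap year): 466 − 28 = 438 left.
January 1945 has 31 days: 438 − 31 = 407 left.
December 1944 has 31 days: 407 − 31 = 376 left.
November 1944 has 30 days: 376 − 30 = 346 left.
October 1944 has 31 days: 346 − 31 = 315 left.
September 1944 has 30 days: 315 − 30 = 285 left.
August 1944 has 31 days: 285 − 31 = 254 left.
July 1944 has 31 days: 254 − 31 = 223 left.
June 1944 has 30 days: 223 − 30 = 193 left.
May 1944 has 31 days: 193 − 31 = 162 left.
April 1944 has 30 days: 162 − 30 = 132 left.
March 1944 has 31 days: 132 − 31 = 101 left.
February 1944 has 29 days (1944 is a leap year): 101 − 29 = 72 left.
January 1944 has 31 days: 72 − 31 = 41 left.
December 1943 has 31 days: 41 − 31 = 10 left.
November 1943 has 30 days; 30 − 10 = 20 → November 20, 1943.
Counting forward 600 days from November 20, 1943:
November has 30 days, so 30 − 20 = 10 days remain after November 20, 1943; 600 − 10 = 590 left.
December 1943 has 31 days: 590 − 31 = 559 left.
January 1944 has 31 days: 559 − 31 = 528 left.
February 1944 has 29 days (1944 is a leap year): 528 − 29 = 499 left.
March 1944 has 31 days: 499 − 31 = 468 left.
April 1944 has 30 days: 468 − 30 = 438 left.
May 1944 has 31 days: 438 − 31 = 407 left.
June 1944 has 30 days: 407 − 30 = 377 left.
July 1944 has 31 days: 377 − 31 = 346 left.
August 1944 has 31 days: 346 − 31 = 315 left.
September 1944 has 30 days: 315 − 30 = 285 left.
October 1944 has 31 days: 285 − 31 = 254 left.
November 1944 has 30 days: 254 − 30 = 224 left.
December 1944 has 31 days: 224 − 31 = 193 left.
January 1945 has 31 days: 193 − 31 = 162 left.
February 1945 has 28 days (1945 is not a leap year): 162 − 28 = 134 left.
March 1945 has 31 days: 134 − 31 = 103 left.
April 1945 has 30 days: 103 − 30 = 73 left.
May 1945 has 31 days: 73 − 31 = 42 left.
June 1945 has 30 days: 42 − 30 = 12 left.
12 days into July 1945 → July 12, 1945.
Counting forward 13 weeks (= 91 days) from July 12, 1945:
July has 31 days, so 31 − 12 = 19 days remain after July 12, 1945; 91 − 19 = 72 left.
August 1945 has 31 days: 72 − 31 = 41 left.
September 1945 has 30 days: 41 − 30 = 11 left.
11 days into October 1945 → October 11, 1945.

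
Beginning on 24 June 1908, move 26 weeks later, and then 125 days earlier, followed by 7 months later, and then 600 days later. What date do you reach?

November 10, 1910

Counting forward 26 weeks (= 182 days) from June 24, 1908:
June has 30 days, so 30 − 24 = 6 days remain after June 24, 1908; 182 − 6 = 176 left.
July 1908 has 31 days: 176 − 31 = 145 left.
August 1908 has 31 days: 145 − 31 = 114 left.
September 1908 has 30 days: 114 − 30 = 84 left.
October 1908 has 31 days: 84 − 31 = 53 left.
November 1908 has 30 days: 53 − 30 = 23 left.
23 days into December 1908 → December 23, 1908.
Subtracting 125 days from December 23, 1908:
Going back 23 days from December 23, 1908 reaches the end of the previous month; 125 − 23 = 102 left.
November 1908 has 30 days: 102 − 30 = 72 left.
October 1908 has 31 days: 72 − 31 = 41 left.
September 1908 has 30 days: 41 − 30 = 11 left.
August 1908 has 31 days; 31 − 11 = 20 → August 20, 1908.
Advancing 7 months from August 20, 1908:
month 8 + 7 = 15, which is month 3 of year 1909 → March 1909.
Day 20 is valid in March, giving March 20, 1909.
Adding 600 days from March 20, 1909:
March has 31 days, so 31 − 20 = 11 days remain after March 20, 1909; 600 − 11 = 589 left.
April 1909 has 30 days: 589 − 30 = 559 left.
May 1909 has 31 days: 559 − 31 = 528 left.
June 1909 has 30 days: 528 − 30 = 498 left.
July 1909 has 31 days: 498 − 31 = 467 left.
August 1909 has 31 days: 467 − 31 = 436 left.
September 1909 has 30 days: 436 − 30 = 406 left.
October 1909 has 31 days: 406 − 31 = 375 left.
November 1909 has 30 days: 375 − 30 = 345 left.
December 1909 has 31 days: 345 − 31 = 314 left.
January 1910 has 31 days: 314 − 31 = 283 left.
February 1910 has 28 days (1910 is not a leap year): 283 − 28 = 255 left.
March 1910 has 31 days: 255 − 31 = 224 left.
April 1910 has 30 days: 224 − 30 = 194 left.
May 1910 has 31 days: 194 − 31 = 163 left.
June 1910 has 30 days: 163 − 30 = 133 left.
July 1910 has 31 days: 133 − 31 = 102 left.
August 1910 has 31 days: 102 − 31 = 71 left.
September 1910 has 30 days: 71 − 30 = 41 left.
October 1910 has 31 days: 41 − 31 = 10 left.
10 days into November 1910 → November 10, 1910.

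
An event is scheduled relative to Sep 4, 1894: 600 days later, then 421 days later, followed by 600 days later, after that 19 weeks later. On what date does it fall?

Adding 600 days from September 4, 1894:
September has 30 days, so 30 − 4 = 26 days remain after September 4, 1894; 600 − 26 = 574 left.
October 1894 has 31 days: 574 − 31 = 543 left.
November 1894 has 30 days: 543 − 30 = 513 left.
December 1894 has 31 days: 513 − 31 = 482 left.
January 1895 has 31 days: 482 − 31 = 451 left.
February 1895 has 28 days (1895 is not a leap year): 451 − 28 = 423 left.
March 1895 has 31 days: 423 − 31 = 392 left.
April 1895 has 30 days: 392 − 30 = 362 left.
May 1895 has 31 days: 362 − 31 = 331 left.
June 1895 has 30 days: 331 − 30 = 301 left.
July 1895 has 31 days: 301 − 31 = 270 left.
August 1895 has 31 days: 270 − 31 = 239 left.
September 1895 has 30 days: 239 − 30 = 209 left.
October 1895 has 31 days: 209 − 31 = 178 left.
November 1895 has 30 days: 178 − 30 = 148 left.
December 1895 has 31 days: 148 − 31 = 117 left.
January 1896 has 31 days: 117 − 31 = 86 left.
February 1896 has 29 days (1896 is a leap year): 86 − 29 = 57 left.
March 1896 has 31 days: 57 − 31 = 26 left.
26 days into April 1896 → April 26, 1896.
Advancing 421 days from April 26, 1896:
April has 30 days, so 30 − 26 = 4 days remain after April 26, 1896; 421 − 4 = 417 left.
May 1896 has 31 days: 417 − 31 = 386 left.
June 1896 has 30 days: 386 − 30 = 356 left.
July 1896 has 31 days: 356 − 31 = 325 left.
August 1896 has 31 days: 325 − 31 = 294 left.
September 1896 has 30 days: 294 − 30 = 264 left.
October 1896 has 31 days: 264 − 31 = 233 left.
November 1896 has 30 days: 233 − 30 = 203 left.
December 1896 has 31 days: 203 − 31 = 172 left.
January 1897 has 31 days: 172 − 31 = 141 left.
February 1897 has 28 days (1897 is not a leap year): 141 − 28 = 113 left.
March 1897 has 31 days: 113 − 31 = 82 left.
April 1897 has 30 days: 82 − 30 = 52 left.
May 1897 has 31 days: 52 − 31 = 21 left.
21 days into June 1897 → June 21, 1897.
Counting forward 600 days from June 21, 1897:
June has 30 days, so 30 − 21 = 9 days remain after June 21, 1897; 600 − 9 = 591 left.
July 1897 has 31 days: 591 − 31 = 560 left.
August 1897 has 31 days: 560 − 31 = 529 left.
September 1897 has 30 days: 529 − 30 = 499 left.
October 1897 has 31 days: 499 − 31 = 468 left.
November 1897 has 30 days: 468 − 30 = 438 left.
December 1897 has 31 days: 438 − 31 = 407 left.
January 1898 has 31 days: 407 − 31 = 376 left.
February 1898 has 28 days (1898 is not a leap year): 376 − 28 = 348 left.
March 1898 has 31 days: 348 − 31 = 317 left.
April 1898 has 30 days: 317 − 30 = 287 left.
May 1898 has 31 days: 287 − 31 = 256 left.
June 1898 has 30 days: 256 − 30 = 226 left.
July 1898 has 31 days: 226 − 31 = 195 left.
August 1898 has 31 days: 195 − 31 = 164 left.
September 1898 has 30 days: 164 − 30 = 134 left.
October 1898 has 31 days: 134 − 31 = 103 left.
November 1898 has 30 days: 103 − 30 = 73 left.
December 1898 has 31 days: 73 − 31 = 42 left.
January 1899 has 31 days: 42 − 31 = 11 left.
11 days into February 1899 → February 11, 1899.
Adding 19 weeks (= 133 days) from February 11, 1899:
February has 28 days, so 28 − 11 = 17 days remain after February 11, 1899; 133 − 17 = 116 left.
March 1899 has 31 days: 116 − 31 = 85 left.
April 1899 has 30 days: 85 − 30 = 55 left.
May 1899 has 31 days: 55 − 31 = 24 left.
24 days into June 1899 → June 24, 1899.

June 24, 1899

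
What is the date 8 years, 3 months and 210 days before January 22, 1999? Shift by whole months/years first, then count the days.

March 26, 1990

Counting back 8 years, 3 months and 210 days from January 22, 1999: first the month/year part, then the days.
-8 years → 1991; month 1 − 3 = -2, which is month 10 of year 1990 → October 1990.
Day 22 is valid in October, giving October 22, 1990.
Now subtract 210 days from October 22, 1990.
Going back 22 days from October 22, 1990 reaches the end of the previous month; 210 − 22 = 188 left.
September 1990 has 30 days: 188 − 30 = 158 left.
August 1990 has 31 days: 158 − 31 = 127 left.
July 1990 has 31 days: 127 − 31 = 96 left.
June 1990 has 30 days: 96 − 30 = 66 left.
May 1990 has 31 days: 66 − 31 = 35 left.
April 1990 has 30 days: 35 − 30 = 5 left.
March 1990 has 31 days; 31 − 5 = 26 → March 26, 1990.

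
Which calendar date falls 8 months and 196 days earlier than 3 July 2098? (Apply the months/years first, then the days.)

Going back 8 months and 196 days from July 3, 2098: first the month/year part, then the days.
month 7 − 8 = -1, which is month 11 of year 2097 → November 2097.
Day 3 is valid in November, giving November 3, 2097.
Now subtract 196 days from November 3, 2097.
Going back 3 days from November 3, 2097 reaches the end of the previous month; 196 − 3 = 193 left.
October 2097 has 31 days: 193 − 31 = 162 left.
September 2097 has 30 days: 162 − 30 = 132 left.
August 2097 has 31 days: 132 − 31 = 101 left.
July 2097 has 31 days: 101 − 31 = 70 left.
June 2097 has 30 days: 70 − 30 = 40 left.
May 2097 has 31 days: 40 − 31 = 9 left.
April 2097 has 30 days; 30 − 9 = 21 → April 21, 2097.

April 21, 2097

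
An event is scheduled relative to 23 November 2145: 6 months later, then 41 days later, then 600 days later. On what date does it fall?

Adding 6 months from November 23, 2145:
month 11 + 6 = 17, which is month 5 of year 2146 → May 2146.
Day 23 is valid in May, giving May 23, 2146.
Counting forward 41 days from May 23, 2146:
May has 31 days, so 31 − 23 = 8 days remain after May 23, 2146; 41 − 8 = 33 left.
June 2146 has 30 days: 33 − 30 = 3 left.
3 days into July 2146 → July 3, 2146.
Advancing 600 days from July 3, 2146:
July has 31 days, so 31 − 3 = 28 days remain after July 3, 2146; 600 − 28 = 572 left.
August 2146 has 31 days: 572 − 31 = 541 left.
September 2146 has 30 days: 541 − 30 = 511 left.
October 2146 has 31 days: 511 − 31 = 480 left.
November 2146 has 30 days: 480 − 30 = 450 left.
December 2146 has 31 days: 450 − 31 = 419 left.
January 2147 has 31 days: 419 − 31 = 388 left.
February 2147 has 28 days (2147 is not a leap year): 388 − 28 = 360 left.
March 2147 has 31 days: 360 − 31 = 329 left.
April 2147 has 30 days: 329 − 30 = 299 left.
May 2147 has 31 days: 299 − 31 = 268 left.
June 2147 has 30 days: 268 − 30 = 238 left.
July 2147 has 31 days: 238 − 31 = 207 left.
August 2147 has 31 days: 207 − 31 = 176 left.
September 2147 has 30 days: 176 − 30 = 146 left.
October 2147 has 31 days: 146 − 31 = 115 left.
November 2147 has 30 days: 115 − 30 = 85 left.
December 2147 has 31 days: 85 − 31 = 54 left.
January 2148 has 31 days: 54 − 31 = 23 left.
23 days into February 2148 → February 23, 2148.

February 23, 2148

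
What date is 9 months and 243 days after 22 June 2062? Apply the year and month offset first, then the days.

Advancing 9 months and 243 days from June 22, 2062: first the month/year part, then the days.
month 6 + 9 = 15, which is month 3 of year 2063 → March 2063.
Day 22 is valid in March, giving March 22, 2063.
Now add 243 days from March 22, 2063.
March has 31 days, so 31 − 22 = 9 days remain after March 22, 2063; 243 − 9 = 234 left.
April 2063 has 30 days: 234 − 30 = 204 left.
May 2063 has 31 days: 204 − 31 = 173 left.
June 2063 has 30 days: 173 − 30 = 143 left.
July 2063 has 31 days: 143 − 31 = 112 left.
August 2063 has 31 days: 112 − 31 = 81 left.
September 2063 has 30 days: 81 − 30 = 51 left.
October 2063 has 31 days: 51 − 31 = 20 left.
20 days into November 2063 → November 20, 2063.

November 20, 2063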